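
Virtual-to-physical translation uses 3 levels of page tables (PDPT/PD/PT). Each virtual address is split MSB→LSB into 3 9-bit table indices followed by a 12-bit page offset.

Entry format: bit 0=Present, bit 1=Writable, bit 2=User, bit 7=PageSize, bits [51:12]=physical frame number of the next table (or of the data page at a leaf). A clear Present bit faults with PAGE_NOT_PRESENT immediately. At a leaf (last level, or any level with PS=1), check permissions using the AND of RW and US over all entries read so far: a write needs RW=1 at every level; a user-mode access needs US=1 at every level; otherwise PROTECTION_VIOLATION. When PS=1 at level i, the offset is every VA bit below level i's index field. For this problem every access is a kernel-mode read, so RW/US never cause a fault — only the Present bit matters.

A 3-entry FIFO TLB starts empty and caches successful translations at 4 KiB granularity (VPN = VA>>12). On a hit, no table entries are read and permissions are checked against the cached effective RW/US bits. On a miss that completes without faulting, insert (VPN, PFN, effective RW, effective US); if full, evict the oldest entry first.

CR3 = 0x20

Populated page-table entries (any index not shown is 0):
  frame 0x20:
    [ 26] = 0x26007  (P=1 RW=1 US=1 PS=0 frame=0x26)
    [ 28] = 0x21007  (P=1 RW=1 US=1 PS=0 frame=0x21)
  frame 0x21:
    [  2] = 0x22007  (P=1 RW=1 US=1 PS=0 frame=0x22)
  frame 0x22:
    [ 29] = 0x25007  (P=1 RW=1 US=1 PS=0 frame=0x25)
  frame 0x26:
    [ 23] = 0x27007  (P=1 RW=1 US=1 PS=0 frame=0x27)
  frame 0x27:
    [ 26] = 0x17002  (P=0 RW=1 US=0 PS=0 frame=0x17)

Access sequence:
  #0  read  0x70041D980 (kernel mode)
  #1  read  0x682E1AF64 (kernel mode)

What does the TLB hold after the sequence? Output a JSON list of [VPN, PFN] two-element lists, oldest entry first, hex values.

Walk each access:
#0 VA=0x70041D980 (r,kernel):
  [0] read 0x20 idx=28: raw=0x21007 flags P=1 W=1 U=1 S=0
  [1] read 0x21 idx=2: raw=0x22007 flags P=1 W=1 U=1 S=0
  [2] read 0x22 idx=29: raw=0x25007 flags P=1 W=1 U=1 S=0
  ✓ 0x25980  — 3 lookups
#1 VA=0x682E1AF64 (r,kernel):
  [0] read 0x20 idx=26: raw=0x26007 flags P=1 W=1 U=1 S=0
  [1] read 0x26 idx=23: raw=0x27007 flags P=1 W=1 U=1 S=0
  [2] read 0x27 idx=26: raw=0x17002 flags P=0 W=1 U=0 S=0
  → PAGE_NOT_PRESENT  (3 entries read)

TLB: [["0x70041D", "0x25"]]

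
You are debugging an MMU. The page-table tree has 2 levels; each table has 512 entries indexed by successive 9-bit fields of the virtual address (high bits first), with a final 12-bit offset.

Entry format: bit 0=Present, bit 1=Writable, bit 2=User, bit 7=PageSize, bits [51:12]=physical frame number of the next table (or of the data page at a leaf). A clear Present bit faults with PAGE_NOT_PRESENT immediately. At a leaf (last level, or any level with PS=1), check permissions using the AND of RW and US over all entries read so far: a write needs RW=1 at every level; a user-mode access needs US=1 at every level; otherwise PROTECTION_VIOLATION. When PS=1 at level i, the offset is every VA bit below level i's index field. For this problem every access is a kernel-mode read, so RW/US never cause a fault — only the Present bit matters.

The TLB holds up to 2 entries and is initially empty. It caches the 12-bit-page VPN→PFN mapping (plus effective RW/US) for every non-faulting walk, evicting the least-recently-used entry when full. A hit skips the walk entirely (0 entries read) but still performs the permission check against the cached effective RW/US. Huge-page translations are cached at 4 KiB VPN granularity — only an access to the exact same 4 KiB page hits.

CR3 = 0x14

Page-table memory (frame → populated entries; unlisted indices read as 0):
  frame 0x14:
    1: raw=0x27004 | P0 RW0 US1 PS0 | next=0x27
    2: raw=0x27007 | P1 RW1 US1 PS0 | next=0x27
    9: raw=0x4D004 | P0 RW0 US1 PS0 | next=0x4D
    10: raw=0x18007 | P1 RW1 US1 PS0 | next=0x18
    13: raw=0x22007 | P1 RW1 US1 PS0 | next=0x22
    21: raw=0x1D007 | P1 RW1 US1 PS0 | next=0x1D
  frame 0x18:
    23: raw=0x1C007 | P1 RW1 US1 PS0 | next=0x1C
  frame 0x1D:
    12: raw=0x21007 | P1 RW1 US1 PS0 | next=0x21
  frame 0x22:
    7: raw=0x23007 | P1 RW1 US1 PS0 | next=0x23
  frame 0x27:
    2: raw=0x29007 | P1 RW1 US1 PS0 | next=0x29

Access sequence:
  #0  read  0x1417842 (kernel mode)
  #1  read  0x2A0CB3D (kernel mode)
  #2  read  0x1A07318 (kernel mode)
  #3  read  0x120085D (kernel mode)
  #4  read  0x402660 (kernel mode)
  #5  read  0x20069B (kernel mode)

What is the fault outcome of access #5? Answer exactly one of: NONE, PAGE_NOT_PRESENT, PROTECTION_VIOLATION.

Per-access translation:
#0 VA=0x1417842 (r,kernel):
  lvl0: tbl 0x14, slot 10 ⇒ 0x18007 (P1/RW1/US1/PS0)
  lvl1: tbl 0x18, slot 23 ⇒ 0x1C007 (P1/RW1/US1/PS0)
  → PA=0x1C842  (2 entries read)
#1 VA=0x2A0CB3D (r,kernel):
  lvl0: tbl 0x14, slot 21 ⇒ 0x1D007 (P1/RW1/US1/PS0)
  lvl1: tbl 0x1D, slot 12 ⇒ 0x21007 (P1/RW1/US1/PS0)
  → PA=0x21B3D  (2 entries read)
#2 VA=0x1A07318 (r,kernel):
  lvl0: tbl 0x14, slot 13 ⇒ 0x22007 (P1/RW1/US1/PS0)
  lvl1: tbl 0x22, slot 7 ⇒ 0x23007 (P1/RW1/US1/PS0)
  → PA=0x23318  (2 entries read)
#3 VA=0x120085D (r,kernel):
  lvl0: tbl 0x14, slot 9 ⇒ 0x4D004 (P0/RW0/US1/PS0)
  ✗ PAGE_NOT_PRESENT  [1 reads]
#4 VA=0x402660 (r,kernel):
  lvl0: tbl 0x14, slot 2 ⇒ 0x27007 (P1/RW1/US1/PS0)
  lvl1: tbl 0x27, slot 2 ⇒ 0x29007 (P1/RW1/US1/PS0)
  → PA=0x29660  (2 entries read)
#5 VA=0x20069B (r,kernel):
  lvl0: tbl 0x14, slot 1 ⇒ 0x27004 (P0/RW0/US1/PS0)
  ✗ PAGE_NOT_PRESENT  [1 reads]

Access #5 fault: PAGE_NOT_PRESENT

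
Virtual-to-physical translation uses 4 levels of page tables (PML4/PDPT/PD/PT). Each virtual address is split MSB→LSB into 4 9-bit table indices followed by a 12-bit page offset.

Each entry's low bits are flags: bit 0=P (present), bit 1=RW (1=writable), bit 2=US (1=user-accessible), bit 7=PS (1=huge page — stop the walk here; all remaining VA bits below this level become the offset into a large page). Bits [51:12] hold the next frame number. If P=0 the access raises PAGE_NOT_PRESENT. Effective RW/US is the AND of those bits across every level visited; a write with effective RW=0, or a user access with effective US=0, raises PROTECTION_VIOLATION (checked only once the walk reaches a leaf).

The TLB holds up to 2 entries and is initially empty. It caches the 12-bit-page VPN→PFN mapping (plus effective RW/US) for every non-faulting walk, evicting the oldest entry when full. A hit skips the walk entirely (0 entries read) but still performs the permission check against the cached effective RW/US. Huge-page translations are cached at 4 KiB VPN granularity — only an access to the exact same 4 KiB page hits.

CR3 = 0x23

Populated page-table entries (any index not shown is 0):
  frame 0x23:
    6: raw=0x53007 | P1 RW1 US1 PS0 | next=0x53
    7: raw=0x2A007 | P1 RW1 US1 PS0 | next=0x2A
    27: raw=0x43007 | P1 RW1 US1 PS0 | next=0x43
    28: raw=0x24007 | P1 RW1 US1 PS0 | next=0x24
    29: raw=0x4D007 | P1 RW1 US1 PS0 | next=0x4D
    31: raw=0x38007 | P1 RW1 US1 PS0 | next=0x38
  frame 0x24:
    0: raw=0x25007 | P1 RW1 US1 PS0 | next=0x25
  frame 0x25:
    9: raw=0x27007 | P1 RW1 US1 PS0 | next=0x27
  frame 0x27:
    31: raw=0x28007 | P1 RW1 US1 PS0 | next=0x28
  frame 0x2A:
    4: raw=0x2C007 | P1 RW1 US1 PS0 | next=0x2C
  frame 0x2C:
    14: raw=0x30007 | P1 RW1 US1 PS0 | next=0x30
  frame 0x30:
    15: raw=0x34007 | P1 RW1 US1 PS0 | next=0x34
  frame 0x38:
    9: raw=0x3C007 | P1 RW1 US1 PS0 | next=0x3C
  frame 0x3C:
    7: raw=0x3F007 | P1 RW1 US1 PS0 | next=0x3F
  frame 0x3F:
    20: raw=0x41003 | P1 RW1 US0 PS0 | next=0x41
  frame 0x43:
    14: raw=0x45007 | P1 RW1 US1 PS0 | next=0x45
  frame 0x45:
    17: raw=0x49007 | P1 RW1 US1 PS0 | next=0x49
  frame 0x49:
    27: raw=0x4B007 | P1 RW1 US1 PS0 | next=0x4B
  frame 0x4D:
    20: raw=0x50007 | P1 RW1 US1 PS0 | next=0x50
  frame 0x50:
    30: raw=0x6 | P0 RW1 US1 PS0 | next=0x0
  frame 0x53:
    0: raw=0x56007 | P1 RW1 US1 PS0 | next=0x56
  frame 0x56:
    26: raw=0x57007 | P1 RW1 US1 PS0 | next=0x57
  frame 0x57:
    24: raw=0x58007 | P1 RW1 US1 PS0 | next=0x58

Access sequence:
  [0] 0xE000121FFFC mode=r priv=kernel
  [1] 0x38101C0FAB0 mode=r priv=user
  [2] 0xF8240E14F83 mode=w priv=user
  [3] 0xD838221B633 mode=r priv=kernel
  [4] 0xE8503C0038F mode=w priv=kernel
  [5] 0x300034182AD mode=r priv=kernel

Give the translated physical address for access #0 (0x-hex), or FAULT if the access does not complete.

Walk each access:
#0 VA=0xE000121FFFC (r,kernel):
  L0 @0x23[28] → 0x24007  P=1,RW=1,US=1,PS=0
  L1 @0x24[0] → 0x25007  P=1,RW=1,US=1,PS=0
  L2 @0x25[9] → 0x27007  P=1,RW=1,US=1,PS=0
  L3 @0x27[31] → 0x28007  P=1,RW=1,US=1,PS=0
  → PA=0x28FFC  (4 entries read)
#1 VA=0x38101C0FAB0 (r,user):
  L0 @0x23[7] → 0x2A007  P=1,RW=1,US=1,PS=0
  L1 @0x2A[4] → 0x2C007  P=1,RW=1,US=1,PS=0
  L2 @0x2C[14] → 0x30007  P=1,RW=1,US=1,PS=0
  L3 @0x30[15] → 0x34007  P=1,RW=1,US=1,PS=0
  → PA=0x34AB0  (4 entries read)
#2 VA=0xF8240E14F83 (w,user):
  L0 @0x23[31] → 0x38007  P=1,RW=1,US=1,PS=0
  L1 @0x38[9] → 0x3C007  P=1,RW=1,US=1,PS=0
  L2 @0x3C[7] → 0x3F007  P=1,RW=1,US=1,PS=0
  L3 @0x3F[20] → 0x41003  P=1,RW=1,US=0,PS=0
  ⇒ fault: PROTECTION_VIOLATION  — 4 lookups
#3 VA=0xD838221B633 (r,kernel):
  L0 @0x23[27] → 0x43007  P=1,RW=1,US=1,PS=0
  L1 @0x43[14] → 0x45007  P=1,RW=1,US=1,PS=0
  L2 @0x45[17] → 0x49007  P=1,RW=1,US=1,PS=0
  L3 @0x49[27] → 0x4B007  P=1,RW=1,US=1,PS=0
  → PA=0x4B633  (4 entries read)
#4 VA=0xE8503C0038F (w,kernel):
  L0 @0x23[29] → 0x4D007  P=1,RW=1,US=1,PS=0
  L1 @0x4D[20] → 0x50007  P=1,RW=1,US=1,PS=0
  L2 @0x50[30] → 0x6  P=0,RW=1,US=1,PS=0
  ⇒ fault: PAGE_NOT_PRESENT  — 3 lookups
#5 VA=0x300034182AD (r,kernel):
  L0 @0x23[6] → 0x53007  P=1,RW=1,US=1,PS=0
  L1 @0x53[0] → 0x56007  P=1,RW=1,US=1,PS=0
  L2 @0x56[26] → 0x57007  P=1,RW=1,US=1,PS=0
  L3 @0x57[24] → 0x58007  P=1,RW=1,US=1,PS=0
  → PA=0x582AD  (4 entries read)

Access #0 PA: 0x28FFC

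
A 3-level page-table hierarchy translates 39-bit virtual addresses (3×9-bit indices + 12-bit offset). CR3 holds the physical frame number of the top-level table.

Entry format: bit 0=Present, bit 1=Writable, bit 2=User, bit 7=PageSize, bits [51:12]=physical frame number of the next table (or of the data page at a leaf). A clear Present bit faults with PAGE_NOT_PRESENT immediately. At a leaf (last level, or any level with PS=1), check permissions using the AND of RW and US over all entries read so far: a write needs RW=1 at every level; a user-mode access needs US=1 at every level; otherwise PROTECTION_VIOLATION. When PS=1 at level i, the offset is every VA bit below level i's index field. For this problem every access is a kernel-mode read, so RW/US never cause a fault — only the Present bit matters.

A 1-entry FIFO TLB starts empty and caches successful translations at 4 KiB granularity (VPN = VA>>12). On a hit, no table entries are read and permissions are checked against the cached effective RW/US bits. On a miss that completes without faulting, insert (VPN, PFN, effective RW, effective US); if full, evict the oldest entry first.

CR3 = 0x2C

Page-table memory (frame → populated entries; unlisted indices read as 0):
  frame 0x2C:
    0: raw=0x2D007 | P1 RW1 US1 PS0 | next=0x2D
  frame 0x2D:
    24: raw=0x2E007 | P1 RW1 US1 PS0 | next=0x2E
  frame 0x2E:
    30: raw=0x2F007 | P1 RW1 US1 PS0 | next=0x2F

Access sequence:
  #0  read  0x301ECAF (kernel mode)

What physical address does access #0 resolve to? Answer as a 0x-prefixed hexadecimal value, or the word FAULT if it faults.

Trace:
#0 VA=0x301ECAF (r,kernel):
  L0 @0x2C[0] → 0x2D007  P=1,RW=1,US=1,PS=0
  L1 @0x2D[24] → 0x2E007  P=1,RW=1,US=1,PS=0
  L2 @0x2E[30] → 0x2F007  P=1,RW=1,US=1,PS=0
  ✓ 0x2FCAF  — 3 lookups

Access #0 PA: 0x2FCAF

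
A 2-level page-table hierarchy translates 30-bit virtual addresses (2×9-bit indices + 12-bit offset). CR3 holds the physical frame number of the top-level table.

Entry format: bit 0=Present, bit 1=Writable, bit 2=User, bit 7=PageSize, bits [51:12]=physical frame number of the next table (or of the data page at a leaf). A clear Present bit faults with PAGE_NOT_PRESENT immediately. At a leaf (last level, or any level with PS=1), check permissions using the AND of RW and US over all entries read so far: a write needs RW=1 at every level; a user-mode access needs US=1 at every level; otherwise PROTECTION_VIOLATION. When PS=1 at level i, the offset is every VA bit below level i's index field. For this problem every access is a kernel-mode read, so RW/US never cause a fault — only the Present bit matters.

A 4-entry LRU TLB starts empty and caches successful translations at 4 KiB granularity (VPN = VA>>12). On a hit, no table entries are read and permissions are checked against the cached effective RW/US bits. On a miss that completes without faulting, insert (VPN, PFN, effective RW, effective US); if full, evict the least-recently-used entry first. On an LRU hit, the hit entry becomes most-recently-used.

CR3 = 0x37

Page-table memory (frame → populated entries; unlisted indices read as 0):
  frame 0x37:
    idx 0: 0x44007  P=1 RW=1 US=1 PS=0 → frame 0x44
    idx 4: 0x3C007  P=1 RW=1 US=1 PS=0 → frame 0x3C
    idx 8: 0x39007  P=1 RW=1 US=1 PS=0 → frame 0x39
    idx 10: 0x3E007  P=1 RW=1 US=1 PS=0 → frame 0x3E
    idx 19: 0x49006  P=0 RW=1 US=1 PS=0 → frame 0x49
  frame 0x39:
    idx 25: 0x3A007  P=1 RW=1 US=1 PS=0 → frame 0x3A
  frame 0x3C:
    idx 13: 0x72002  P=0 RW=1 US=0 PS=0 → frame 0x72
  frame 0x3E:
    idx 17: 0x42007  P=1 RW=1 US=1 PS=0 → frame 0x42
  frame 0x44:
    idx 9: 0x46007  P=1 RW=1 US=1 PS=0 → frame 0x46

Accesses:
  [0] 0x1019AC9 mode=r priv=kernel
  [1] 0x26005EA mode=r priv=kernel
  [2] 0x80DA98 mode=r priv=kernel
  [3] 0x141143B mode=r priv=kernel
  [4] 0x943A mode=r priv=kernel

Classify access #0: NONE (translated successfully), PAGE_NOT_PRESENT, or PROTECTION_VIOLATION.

Per-access translation:
#0 VA=0x1019AC9 (r,kernel):
  lvl0: tbl 0x37, slot 8 ⇒ 0x39007 (P1/RW1/US1/PS0)
  lvl1: tbl 0x39, slot 25 ⇒ 0x3A007 (P1/RW1/US1/PS0)
  → PA=0x3AAC9  (2 entries read)
#1 VA=0x26005EA (r,kernel):
  lvl0: tbl 0x37, slot 19 ⇒ 0x49006 (P0/RW1/US1/PS0)
  ⇒ fault: PAGE_NOT_PRESENT  — 1 lookups
#2 VA=0x80DA98 (r,kernel):
  lvl0: tbl 0x37, slot 4 ⇒ 0x3C007 (P1/RW1/US1/PS0)
  lvl1: tbl 0x3C, slot 13 ⇒ 0x72002 (P0/RW1/US0/PS0)
  ⇒ fault: PAGE_NOT_PRESENT  — 2 lookups
#3 VA=0x141143B (r,kernel):
  lvl0: tbl 0x37, slot 10 ⇒ 0x3E007 (P1/RW1/US1/PS0)
  lvl1: tbl 0x3E, slot 17 ⇒ 0x42007 (P1/RW1/US1/PS0)
  → PA=0x4243B  (2 entries read)
#4 VA=0x943A (r,kernel):
  lvl0: tbl 0x37, slot 0 ⇒ 0x44007 (P1/RW1/US1/PS0)
  lvl1: tbl 0x44, slot 9 ⇒ 0x46007 (P1/RW1/US1/PS0)
  → PA=0x4643A  (2 entries read)

Access #0 fault: NONE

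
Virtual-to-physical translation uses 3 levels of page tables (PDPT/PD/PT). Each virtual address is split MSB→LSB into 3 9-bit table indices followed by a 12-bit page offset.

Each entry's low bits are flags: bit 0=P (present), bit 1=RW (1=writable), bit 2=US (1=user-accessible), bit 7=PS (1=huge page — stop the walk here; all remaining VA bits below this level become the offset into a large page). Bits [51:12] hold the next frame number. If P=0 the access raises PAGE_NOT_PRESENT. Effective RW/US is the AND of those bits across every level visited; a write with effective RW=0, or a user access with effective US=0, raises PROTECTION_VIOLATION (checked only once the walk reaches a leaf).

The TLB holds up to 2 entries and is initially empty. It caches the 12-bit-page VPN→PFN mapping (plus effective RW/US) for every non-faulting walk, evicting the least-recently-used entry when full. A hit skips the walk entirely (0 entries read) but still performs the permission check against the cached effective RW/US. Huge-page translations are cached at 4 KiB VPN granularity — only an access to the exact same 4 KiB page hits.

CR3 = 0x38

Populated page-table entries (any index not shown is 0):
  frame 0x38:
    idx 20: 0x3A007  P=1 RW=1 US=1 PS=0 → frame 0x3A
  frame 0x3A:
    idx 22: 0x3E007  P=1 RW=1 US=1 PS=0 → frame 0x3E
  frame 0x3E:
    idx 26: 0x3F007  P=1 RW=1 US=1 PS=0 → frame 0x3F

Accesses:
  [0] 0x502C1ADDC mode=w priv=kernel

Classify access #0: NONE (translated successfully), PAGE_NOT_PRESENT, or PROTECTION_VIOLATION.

Per-access translation:
#0 VA=0x502C1ADDC (w,kernel):
  L0: frame=0x38 idx=20 entry=0x3A007 [P=1 RW=1 US=1 PS=0]
  L1: frame=0x3A idx=22 entry=0x3E007 [P=1 RW=1 US=1 PS=0]
  L2: frame=0x3E idx=26 entry=0x3F007 [P=1 RW=1 US=1 PS=0]
  ✓ 0x3FDDC  — 3 lookups

Access #0 fault: NONE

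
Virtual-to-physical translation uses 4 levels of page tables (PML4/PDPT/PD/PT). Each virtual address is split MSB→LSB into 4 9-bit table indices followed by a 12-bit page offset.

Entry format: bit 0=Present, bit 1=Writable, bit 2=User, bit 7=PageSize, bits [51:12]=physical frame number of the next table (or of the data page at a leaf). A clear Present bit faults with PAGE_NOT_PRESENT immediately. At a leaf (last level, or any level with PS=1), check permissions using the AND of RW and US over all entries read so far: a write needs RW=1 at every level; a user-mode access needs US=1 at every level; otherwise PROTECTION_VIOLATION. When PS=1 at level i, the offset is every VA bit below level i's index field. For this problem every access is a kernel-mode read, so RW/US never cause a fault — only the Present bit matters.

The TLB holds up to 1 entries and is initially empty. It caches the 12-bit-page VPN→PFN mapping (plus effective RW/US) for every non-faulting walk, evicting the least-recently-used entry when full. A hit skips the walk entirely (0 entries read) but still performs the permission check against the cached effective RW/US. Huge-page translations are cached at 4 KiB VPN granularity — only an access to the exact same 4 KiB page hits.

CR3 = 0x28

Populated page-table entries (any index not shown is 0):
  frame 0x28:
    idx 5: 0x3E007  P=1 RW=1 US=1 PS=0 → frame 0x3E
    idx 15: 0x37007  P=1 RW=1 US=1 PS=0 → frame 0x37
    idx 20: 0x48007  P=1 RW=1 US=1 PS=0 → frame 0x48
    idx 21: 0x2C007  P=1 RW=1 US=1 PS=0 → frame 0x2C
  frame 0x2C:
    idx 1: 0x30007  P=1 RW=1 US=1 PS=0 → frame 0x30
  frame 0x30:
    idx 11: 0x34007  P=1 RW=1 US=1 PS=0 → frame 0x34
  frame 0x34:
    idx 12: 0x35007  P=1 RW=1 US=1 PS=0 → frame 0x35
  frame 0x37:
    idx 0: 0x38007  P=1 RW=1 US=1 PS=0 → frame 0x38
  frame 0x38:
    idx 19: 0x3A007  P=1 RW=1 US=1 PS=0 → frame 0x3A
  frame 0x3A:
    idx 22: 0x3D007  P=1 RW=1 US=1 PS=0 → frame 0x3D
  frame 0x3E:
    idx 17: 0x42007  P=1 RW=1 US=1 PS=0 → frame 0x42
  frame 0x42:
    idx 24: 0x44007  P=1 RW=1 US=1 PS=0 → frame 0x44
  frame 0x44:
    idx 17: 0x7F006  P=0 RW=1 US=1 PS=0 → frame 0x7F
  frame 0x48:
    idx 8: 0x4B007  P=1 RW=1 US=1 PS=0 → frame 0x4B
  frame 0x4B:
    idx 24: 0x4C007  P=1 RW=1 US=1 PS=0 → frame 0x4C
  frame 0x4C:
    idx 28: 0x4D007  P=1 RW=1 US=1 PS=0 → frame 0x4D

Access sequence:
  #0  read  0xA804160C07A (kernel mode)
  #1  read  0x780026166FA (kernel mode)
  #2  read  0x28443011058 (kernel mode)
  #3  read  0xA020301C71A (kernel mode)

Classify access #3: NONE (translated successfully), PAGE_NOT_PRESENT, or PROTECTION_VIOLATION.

Per-access translation:
#0 VA=0xA804160C07A (r,kernel):
  [0] read 0x28 idx=21: raw=0x2C007 flags P=1 W=1 U=1 S=0
  [1] read 0x2C idx=1: raw=0x30007 flags P=1 W=1 U=1 S=0
  [2] read 0x30 idx=11: raw=0x34007 flags P=1 W=1 U=1 S=0
  [3] read 0x34 idx=12: raw=0x35007 flags P=1 W=1 U=1 S=0
  → PA=0x3507A  (4 entries read)
#1 VA=0x780026166FA (r,kernel):
  [0] read 0x28 idx=15: raw=0x37007 flags P=1 W=1 U=1 S=0
  [1] read 0x37 idx=0: raw=0x38007 flags P=1 W=1 U=1 S=0
  [2] read 0x38 idx=19: raw=0x3A007 flags P=1 W=1 U=1 S=0
  [3] read 0x3A idx=22: raw=0x3D007 flags P=1 W=1 U=1 S=0
  → PA=0x3D6FA  (4 entries read)
#2 VA=0x28443011058 (r,kernel):
  [0] read 0x28 idx=5: raw=0x3E007 flags P=1 W=1 U=1 S=0
  [1] read 0x3E idx=17: raw=0x42007 flags P=1 W=1 U=1 S=0
  [2] read 0x42 idx=24: raw=0x44007 flags P=1 W=1 U=1 S=0
  [3] read 0x44 idx=17: raw=0x7F006 flags P=0 W=1 U=1 S=0
  ⇒ fault: PAGE_NOT_PRESENT  — 4 lookups
#3 VA=0xA020301C71A (r,kernel):
  [0] read 0x28 idx=20: raw=0x48007 flags P=1 W=1 U=1 S=0
  [1] read 0x48 idx=8: raw=0x4B007 flags P=1 W=1 U=1 S=0
  [2] read 0x4B idx=24: raw=0x4C007 flags P=1 W=1 U=1 S=0
  [3] read 0x4C idx=28: raw=0x4D007 flags P=1 W=1 U=1 S=0
  → PA=0x4D71A  (4 entries read)

Access #3 fault: NONE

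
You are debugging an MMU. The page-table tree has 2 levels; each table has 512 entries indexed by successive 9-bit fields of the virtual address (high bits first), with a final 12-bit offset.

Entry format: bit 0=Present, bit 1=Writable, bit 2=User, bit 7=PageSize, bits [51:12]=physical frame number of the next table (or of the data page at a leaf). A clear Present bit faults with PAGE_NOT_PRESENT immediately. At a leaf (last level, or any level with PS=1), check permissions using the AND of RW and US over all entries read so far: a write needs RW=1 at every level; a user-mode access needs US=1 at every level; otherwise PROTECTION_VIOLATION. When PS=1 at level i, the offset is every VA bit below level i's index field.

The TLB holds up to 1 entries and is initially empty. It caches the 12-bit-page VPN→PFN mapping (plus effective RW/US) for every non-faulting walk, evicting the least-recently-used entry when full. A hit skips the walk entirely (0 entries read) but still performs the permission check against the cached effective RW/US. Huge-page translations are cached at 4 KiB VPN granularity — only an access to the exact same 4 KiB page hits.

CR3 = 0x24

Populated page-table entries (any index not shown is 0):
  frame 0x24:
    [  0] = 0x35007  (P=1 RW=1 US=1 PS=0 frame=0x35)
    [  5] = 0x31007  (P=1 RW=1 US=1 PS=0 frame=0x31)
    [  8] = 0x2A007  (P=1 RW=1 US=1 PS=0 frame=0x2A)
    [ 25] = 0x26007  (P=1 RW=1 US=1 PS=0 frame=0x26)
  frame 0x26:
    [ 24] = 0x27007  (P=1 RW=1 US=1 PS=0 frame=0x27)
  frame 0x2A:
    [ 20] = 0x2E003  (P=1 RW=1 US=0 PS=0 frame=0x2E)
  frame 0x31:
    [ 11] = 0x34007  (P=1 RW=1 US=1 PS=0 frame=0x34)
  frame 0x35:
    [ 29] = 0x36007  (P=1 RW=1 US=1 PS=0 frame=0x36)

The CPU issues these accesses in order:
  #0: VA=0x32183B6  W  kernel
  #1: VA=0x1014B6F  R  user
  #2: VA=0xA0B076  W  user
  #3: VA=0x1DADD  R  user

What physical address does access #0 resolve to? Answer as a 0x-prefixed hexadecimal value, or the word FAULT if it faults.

Per-access translation:
#0 VA=0x32183B6 (w,kernel):
  lvl0: tbl 0x24, slot 25 ⇒ 0x26007 (P1/RW1/US1/PS0)
  lvl1: tbl 0x26, slot 24 ⇒ 0x27007 (P1/RW1/US1/PS0)
  ⇒ phys 0x273B6  [2 reads]
#1 VA=0x1014B6F (r,user):
  lvl0: tbl 0x24, slot 8 ⇒ 0x2A007 (P1/RW1/US1/PS0)
  lvl1: tbl 0x2A, slot 20 ⇒ 0x2E003 (P1/RW1/US0/PS0)
  ⇒ fault: PROTECTION_VIOLATION  — 2 lookups
#2 VA=0xA0B076 (w,user):
  lvl0: tbl 0x24, slot 5 ⇒ 0x31007 (P1/RW1/US1/PS0)
  lvl1: tbl 0x31, slot 11 ⇒ 0x34007 (P1/RW1/US1/PS0)
  ⇒ phys 0x34076  [2 reads]
#3 VA=0x1DADD (r,user):
  lvl0: tbl 0x24, slot 0 ⇒ 0x35007 (P1/RW1/US1/PS0)
  lvl1: tbl 0x35, slot 29 ⇒ 0x36007 (P1/RW1/US1/PS0)
  ⇒ phys 0x36ADD  [2 reads]

Access #0 PA: 0x273B6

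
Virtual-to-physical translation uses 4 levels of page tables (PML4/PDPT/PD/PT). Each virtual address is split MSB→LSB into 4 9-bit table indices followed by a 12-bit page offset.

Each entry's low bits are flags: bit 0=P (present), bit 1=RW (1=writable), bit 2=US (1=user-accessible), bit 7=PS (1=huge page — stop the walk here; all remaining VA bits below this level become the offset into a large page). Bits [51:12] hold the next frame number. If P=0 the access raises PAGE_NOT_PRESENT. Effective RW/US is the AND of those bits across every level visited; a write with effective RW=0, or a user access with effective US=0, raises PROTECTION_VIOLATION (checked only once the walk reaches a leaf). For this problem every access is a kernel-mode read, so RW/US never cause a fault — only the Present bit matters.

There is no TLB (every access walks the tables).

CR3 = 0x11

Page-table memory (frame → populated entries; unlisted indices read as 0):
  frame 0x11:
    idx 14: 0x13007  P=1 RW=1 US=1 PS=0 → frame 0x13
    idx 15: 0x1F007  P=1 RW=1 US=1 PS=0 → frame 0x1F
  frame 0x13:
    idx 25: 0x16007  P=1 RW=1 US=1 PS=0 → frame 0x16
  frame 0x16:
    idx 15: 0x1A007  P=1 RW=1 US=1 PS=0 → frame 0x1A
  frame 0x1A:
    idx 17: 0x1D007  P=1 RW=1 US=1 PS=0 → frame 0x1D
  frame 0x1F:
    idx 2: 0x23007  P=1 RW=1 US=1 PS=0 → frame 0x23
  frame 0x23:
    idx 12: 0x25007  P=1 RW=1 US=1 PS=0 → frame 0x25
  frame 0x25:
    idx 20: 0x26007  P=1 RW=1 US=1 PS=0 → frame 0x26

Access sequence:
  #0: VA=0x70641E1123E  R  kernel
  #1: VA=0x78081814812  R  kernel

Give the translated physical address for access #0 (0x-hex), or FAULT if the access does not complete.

Walk each access:
#0 VA=0x70641E1123E (r,kernel):
  L0: frame=0x11 idx=14 entry=0x13007 [P=1 RW=1 US=1 PS=0]
  L1: frame=0x13 idx=25 entry=0x16007 [P=1 RW=1 US=1 PS=0]
  L2: frame=0x16 idx=15 entry=0x1A007 [P=1 RW=1 US=1 PS=0]
  L3: frame=0x1A idx=17 entry=0x1D007 [P=1 RW=1 US=1 PS=0]
  ✓ 0x1D23E  — 4 lookups
#1 VA=0x78081814812 (r,kernel):
  L0: frame=0x11 idx=15 entry=0x1F007 [P=1 RW=1 US=1 PS=0]
  L1: frame=0x1F idx=2 entry=0x23007 [P=1 RW=1 US=1 PS=0]
  L2: frame=0x23 idx=12 entry=0x25007 [P=1 RW=1 US=1 PS=0]
  L3: frame=0x25 idx=20 entry=0x26007 [P=1 RW=1 US=1 PS=0]
  ✓ 0x26812  — 4 lookups

Access #0 PA: 0x1D23E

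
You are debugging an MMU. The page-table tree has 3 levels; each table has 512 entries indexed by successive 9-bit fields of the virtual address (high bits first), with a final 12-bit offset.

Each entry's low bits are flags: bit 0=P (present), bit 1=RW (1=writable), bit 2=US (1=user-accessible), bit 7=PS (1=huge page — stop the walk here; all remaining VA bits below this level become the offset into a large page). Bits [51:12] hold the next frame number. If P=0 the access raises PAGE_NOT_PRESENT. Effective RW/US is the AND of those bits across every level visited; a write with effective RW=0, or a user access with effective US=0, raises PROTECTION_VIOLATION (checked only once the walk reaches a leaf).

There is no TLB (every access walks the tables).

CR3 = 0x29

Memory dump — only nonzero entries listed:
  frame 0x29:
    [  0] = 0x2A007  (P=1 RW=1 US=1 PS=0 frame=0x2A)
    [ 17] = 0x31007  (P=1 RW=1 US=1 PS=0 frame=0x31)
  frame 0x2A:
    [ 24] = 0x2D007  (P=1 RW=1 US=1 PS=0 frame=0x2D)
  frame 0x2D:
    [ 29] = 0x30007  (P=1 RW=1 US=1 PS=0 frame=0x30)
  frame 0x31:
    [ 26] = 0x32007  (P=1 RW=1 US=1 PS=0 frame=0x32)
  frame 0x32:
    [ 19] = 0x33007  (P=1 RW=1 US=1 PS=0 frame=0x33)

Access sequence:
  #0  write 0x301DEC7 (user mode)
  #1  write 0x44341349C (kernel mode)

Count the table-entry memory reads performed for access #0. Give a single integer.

Per-access translation:
#0 VA=0x301DEC7 (w,user):
  [0] read 0x29 idx=0: raw=0x2A007 flags P=1 W=1 U=1 S=0
  [1] read 0x2A idx=24: raw=0x2D007 flags P=1 W=1 U=1 S=0
  [2] read 0x2D idx=29: raw=0x30007 flags P=1 W=1 U=1 S=0
  → PA=0x30EC7  (3 entries read)
#1 VA=0x44341349C (w,kernel):
  [0] read 0x29 idx=17: raw=0x31007 flags P=1 W=1 U=1 S=0
  [1] read 0x31 idx=26: raw=0x32007 flags P=1 W=1 U=1 S=0
  [2] read 0x32 idx=19: raw=0x33007 flags P=1 W=1 U=1 S=0
  → PA=0x3349C  (3 entries read)

Entries read for #0: 3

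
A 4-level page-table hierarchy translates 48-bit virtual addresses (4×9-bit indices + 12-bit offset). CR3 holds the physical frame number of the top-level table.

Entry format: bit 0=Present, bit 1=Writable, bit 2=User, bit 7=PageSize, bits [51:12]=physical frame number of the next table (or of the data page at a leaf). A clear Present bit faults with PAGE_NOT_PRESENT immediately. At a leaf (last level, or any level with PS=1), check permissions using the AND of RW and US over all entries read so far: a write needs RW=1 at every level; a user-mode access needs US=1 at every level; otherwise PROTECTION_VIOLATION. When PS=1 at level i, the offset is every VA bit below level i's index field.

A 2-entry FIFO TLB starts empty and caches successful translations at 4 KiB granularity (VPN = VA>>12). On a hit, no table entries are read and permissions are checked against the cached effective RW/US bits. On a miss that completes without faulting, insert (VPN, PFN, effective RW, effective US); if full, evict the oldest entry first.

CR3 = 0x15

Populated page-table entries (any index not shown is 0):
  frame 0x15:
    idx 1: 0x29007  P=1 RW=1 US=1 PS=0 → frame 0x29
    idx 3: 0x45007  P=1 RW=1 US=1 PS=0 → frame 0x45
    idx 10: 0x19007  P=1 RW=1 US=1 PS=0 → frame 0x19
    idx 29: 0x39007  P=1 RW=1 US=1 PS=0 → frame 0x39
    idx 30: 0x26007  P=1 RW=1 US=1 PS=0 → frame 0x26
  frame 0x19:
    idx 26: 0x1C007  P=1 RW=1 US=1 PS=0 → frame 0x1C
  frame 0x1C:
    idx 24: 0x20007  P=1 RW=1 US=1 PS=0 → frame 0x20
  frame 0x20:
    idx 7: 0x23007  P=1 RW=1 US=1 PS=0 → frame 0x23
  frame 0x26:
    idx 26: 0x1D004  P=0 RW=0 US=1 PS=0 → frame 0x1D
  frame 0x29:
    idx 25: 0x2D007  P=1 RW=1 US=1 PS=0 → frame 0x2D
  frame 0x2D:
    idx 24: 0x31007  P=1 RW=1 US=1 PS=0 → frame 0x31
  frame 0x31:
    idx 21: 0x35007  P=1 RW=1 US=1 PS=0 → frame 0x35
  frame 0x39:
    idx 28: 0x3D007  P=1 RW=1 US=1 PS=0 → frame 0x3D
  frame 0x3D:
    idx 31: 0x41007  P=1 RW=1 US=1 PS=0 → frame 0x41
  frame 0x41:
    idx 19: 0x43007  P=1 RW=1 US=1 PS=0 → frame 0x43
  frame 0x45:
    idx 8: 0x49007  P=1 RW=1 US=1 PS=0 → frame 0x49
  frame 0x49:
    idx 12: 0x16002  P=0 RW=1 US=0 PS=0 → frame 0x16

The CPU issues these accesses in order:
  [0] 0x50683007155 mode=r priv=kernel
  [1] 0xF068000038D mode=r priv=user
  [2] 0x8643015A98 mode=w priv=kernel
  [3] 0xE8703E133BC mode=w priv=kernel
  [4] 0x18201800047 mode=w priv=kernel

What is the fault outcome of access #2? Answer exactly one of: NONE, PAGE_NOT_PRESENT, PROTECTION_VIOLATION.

Trace:
#0 VA=0x50683007155 (r,kernel):
  lvl0: tbl 0x15, slot 10 ⇒ 0x19007 (P1/RW1/US1/PS0)
  lvl1: tbl 0x19, slot 26 ⇒ 0x1C007 (P1/RW1/US1/PS0)
  lvl2: tbl 0x1C, slot 24 ⇒ 0x20007 (P1/RW1/US1/PS0)
  lvl3: tbl 0x20, slot 7 ⇒ 0x23007 (P1/RW1/US1/PS0)
  ⇒ phys 0x23155  [4 reads]
#1 VA=0xF068000038D (r,user):
  lvl0: tbl 0x15, slot 30 ⇒ 0x26007 (P1/RW1/US1/PS0)
  lvl1: tbl 0x26, slot 26 ⇒ 0x1D004 (P0/RW0/US1/PS0)
  → PAGE_NOT_PRESENT  (2 entries read)
#2 VA=0x8643015A98 (w,kernel):
  lvl0: tbl 0x15, slot 1 ⇒ 0x29007 (P1/RW1/US1/PS0)
  lvl1: tbl 0x29, slot 25 ⇒ 0x2D007 (P1/RW1/US1/PS0)
  lvl2: tbl 0x2D, slot 24 ⇒ 0x31007 (P1/RW1/US1/PS0)
  lvl3: tbl 0x31, slot 21 ⇒ 0x35007 (P1/RW1/US1/PS0)
  ⇒ phys 0x35A98  [4 reads]
#3 VA=0xE8703E133BC (w,kernel):
  lvl0: tbl 0x15, slot 29 ⇒ 0x39007 (P1/RW1/US1/PS0)
  lvl1: tbl 0x39, slot 28 ⇒ 0x3D007 (P1/RW1/US1/PS0)
  lvl2: tbl 0x3D, slot 31 ⇒ 0x41007 (P1/RW1/US1/PS0)
  lvl3: tbl 0x41, slot 19 ⇒ 0x43007 (P1/RW1/US1/PS0)
  ⇒ phys 0x433BC  [4 reads]
#4 VA=0x18201800047 (w,kernel):
  lvl0: tbl 0x15, slot 3 ⇒ 0x45007 (P1/RW1/US1/PS0)
  lvl1: tbl 0x45, slot 8 ⇒ 0x49007 (P1/RW1/US1/PS0)
  lvl2: tbl 0x49, slot 12 ⇒ 0x16002 (P0/RW1/US0/PS0)
  → PAGE_NOT_PRESENT  (3 entries read)

Access #2 fault: NONE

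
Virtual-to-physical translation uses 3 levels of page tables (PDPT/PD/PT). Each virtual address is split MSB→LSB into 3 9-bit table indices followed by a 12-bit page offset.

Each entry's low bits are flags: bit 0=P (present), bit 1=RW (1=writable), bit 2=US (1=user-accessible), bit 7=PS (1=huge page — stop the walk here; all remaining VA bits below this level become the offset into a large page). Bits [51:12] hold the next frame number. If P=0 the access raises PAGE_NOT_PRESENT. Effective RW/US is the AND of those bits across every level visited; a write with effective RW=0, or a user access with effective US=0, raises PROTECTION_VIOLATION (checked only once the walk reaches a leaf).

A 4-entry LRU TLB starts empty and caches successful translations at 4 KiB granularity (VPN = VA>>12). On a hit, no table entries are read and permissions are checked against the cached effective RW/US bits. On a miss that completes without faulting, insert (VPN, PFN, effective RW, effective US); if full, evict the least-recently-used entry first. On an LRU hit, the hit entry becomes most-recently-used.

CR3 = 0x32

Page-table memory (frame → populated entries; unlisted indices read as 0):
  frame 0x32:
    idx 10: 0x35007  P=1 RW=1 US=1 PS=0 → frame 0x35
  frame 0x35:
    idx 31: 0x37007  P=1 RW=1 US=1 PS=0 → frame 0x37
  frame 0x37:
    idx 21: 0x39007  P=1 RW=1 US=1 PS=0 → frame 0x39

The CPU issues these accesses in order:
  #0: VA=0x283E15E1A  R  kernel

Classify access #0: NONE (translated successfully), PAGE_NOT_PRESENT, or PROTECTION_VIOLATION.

Walk each access:
#0 VA=0x283E15E1A (r,kernel):
  [0] read 0x32 idx=10: raw=0x35007 flags P=1 W=1 U=1 S=0
  [1] read 0x35 idx=31: raw=0x37007 flags P=1 W=1 U=1 S=0
  [2] read 0x37 idx=21: raw=0x39007 flags P=1 W=1 U=1 S=0
  ✓ 0x39E1A  — 3 lookups

Access #0 fault: NONE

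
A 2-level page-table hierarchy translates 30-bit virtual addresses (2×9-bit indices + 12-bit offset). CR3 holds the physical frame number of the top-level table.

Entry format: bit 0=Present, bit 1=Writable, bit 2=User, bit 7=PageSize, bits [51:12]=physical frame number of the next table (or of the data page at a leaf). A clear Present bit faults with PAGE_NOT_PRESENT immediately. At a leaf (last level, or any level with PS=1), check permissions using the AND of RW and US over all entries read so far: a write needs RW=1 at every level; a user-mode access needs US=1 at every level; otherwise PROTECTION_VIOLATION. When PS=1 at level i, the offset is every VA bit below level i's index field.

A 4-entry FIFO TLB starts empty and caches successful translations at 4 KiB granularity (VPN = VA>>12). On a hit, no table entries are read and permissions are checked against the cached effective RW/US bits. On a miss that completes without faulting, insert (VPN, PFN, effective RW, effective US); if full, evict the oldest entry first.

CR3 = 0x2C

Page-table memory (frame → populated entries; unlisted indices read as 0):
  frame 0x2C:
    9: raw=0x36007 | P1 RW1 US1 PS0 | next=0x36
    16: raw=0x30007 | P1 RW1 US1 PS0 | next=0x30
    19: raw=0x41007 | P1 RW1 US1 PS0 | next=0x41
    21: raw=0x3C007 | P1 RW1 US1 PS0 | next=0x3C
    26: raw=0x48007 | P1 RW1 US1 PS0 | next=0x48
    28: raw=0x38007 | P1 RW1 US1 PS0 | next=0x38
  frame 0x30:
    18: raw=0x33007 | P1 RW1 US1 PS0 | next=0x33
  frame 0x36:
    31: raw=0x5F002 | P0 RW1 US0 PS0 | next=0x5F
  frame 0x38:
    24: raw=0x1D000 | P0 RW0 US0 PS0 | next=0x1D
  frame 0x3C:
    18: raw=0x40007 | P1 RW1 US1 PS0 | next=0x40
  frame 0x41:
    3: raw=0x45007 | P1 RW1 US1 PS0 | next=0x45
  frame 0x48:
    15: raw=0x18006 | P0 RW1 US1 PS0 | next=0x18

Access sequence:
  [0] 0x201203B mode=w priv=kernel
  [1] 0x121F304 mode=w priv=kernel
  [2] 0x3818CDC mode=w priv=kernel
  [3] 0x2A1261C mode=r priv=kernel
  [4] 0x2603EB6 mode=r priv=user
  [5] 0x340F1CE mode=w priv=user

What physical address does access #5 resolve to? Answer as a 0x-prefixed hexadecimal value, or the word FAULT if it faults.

Per-access translation:
#0 VA=0x201203B (w,kernel):
  [0] read 0x2C idx=16: raw=0x30007 flags P=1 W=1 U=1 S=0
  [1] read 0x30 idx=18: raw=0x33007 flags P=1 W=1 U=1 S=0
  ⇒ phys 0x3303B  [2 reads]
#1 VA=0x121F304 (w,kernel):
  [0] read 0x2C idx=9: raw=0x36007 flags P=1 W=1 U=1 S=0
  [1] read 0x36 idx=31: raw=0x5F002 flags P=0 W=1 U=0 S=0
  ⇒ fault: PAGE_NOT_PRESENT  — 2 lookups
#2 VA=0x3818CDC (w,kernel):
  [0] read 0x2C idx=28: raw=0x38007 flags P=1 W=1 U=1 S=0
  [1] read 0x38 idx=24: raw=0x1D000 flags P=0 W=0 U=0 S=0
  ⇒ fault: PAGE_NOT_PRESENT  — 2 lookups
#3 VA=0x2A1261C (r,kernel):
  [0] read 0x2C idx=21: raw=0x3C007 flags P=1 W=1 U=1 S=0
  [1] read 0x3C idx=18: raw=0x40007 flags P=1 W=1 U=1 S=0
  ⇒ phys 0x4061C  [2 reads]
#4 VA=0x2603EB6 (r,user):
  [0] read 0x2C idx=19: raw=0x41007 flags P=1 W=1 U=1 S=0
  [1] read 0x41 idx=3: raw=0x45007 flags P=1 W=1 U=1 S=0
  ⇒ phys 0x45EB6  [2 reads]
#5 VA=0x340F1CE (w,user):
  [0] read 0x2C idx=26: raw=0x48007 flags P=1 W=1 U=1 S=0
  [1] read 0x48 idx=15: raw=0x18006 flags P=0 W=1 U=1 S=0
  ⇒ fault: PAGE_NOT_PRESENT  — 2 lookups

Access #5 PA: FAULT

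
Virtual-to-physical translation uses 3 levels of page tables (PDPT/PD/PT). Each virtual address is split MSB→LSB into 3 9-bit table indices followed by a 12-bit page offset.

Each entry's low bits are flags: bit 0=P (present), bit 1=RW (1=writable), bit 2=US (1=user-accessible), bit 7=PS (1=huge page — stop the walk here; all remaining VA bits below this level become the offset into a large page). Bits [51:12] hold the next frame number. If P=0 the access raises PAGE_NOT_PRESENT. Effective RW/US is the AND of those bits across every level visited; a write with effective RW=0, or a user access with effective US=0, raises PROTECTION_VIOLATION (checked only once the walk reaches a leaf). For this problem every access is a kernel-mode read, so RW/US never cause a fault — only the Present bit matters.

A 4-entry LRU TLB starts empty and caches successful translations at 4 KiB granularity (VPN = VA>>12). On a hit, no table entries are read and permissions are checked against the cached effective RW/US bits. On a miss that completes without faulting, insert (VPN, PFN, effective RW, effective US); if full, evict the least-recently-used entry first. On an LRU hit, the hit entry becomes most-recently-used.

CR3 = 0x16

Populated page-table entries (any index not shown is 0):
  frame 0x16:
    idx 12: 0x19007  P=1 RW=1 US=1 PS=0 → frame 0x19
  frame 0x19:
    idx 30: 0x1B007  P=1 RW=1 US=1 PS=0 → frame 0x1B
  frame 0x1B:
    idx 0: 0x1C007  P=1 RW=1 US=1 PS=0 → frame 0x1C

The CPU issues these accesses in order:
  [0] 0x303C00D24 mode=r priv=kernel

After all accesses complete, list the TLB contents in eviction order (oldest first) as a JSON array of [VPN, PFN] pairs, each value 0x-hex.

Trace:
#0 VA=0x303C00D24 (r,kernel):
  L0 @0x16[12] → 0x19007  P=1,RW=1,US=1,PS=0
  L1 @0x19[30] → 0x1B007  P=1,RW=1,US=1,PS=0
  L2 @0x1B[0] → 0x1C007  P=1,RW=1,US=1,PS=0
  ✓ 0x1CD24  — 3 lookups

TLB: [["0x303C00", "0x1C"]]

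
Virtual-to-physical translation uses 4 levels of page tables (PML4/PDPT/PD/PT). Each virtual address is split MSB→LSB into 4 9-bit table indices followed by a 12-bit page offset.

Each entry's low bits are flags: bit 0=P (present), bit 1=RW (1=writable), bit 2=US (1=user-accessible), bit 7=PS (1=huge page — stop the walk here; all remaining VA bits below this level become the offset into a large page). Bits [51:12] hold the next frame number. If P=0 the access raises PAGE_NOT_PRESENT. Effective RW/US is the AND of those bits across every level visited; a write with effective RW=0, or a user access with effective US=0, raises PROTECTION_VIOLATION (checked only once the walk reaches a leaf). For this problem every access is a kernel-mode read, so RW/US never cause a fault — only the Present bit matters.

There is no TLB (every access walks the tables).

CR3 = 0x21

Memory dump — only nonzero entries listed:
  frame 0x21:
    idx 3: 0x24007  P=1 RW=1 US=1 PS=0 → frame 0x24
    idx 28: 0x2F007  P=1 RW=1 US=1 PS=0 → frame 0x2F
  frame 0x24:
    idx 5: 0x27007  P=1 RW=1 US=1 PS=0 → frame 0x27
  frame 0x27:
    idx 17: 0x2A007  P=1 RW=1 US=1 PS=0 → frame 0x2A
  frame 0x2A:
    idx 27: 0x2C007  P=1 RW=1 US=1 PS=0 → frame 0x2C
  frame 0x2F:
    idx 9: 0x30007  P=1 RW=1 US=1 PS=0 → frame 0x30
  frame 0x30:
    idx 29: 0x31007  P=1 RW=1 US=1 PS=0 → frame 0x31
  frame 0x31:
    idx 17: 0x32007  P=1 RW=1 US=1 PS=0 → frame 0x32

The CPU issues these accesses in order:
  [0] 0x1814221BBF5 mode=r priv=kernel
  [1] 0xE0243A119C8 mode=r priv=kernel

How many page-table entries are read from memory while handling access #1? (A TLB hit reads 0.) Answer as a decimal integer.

Trace:
#0 VA=0x1814221BBF5 (r,kernel):
  L0 @0x21[3] → 0x24007  P=1,RW=1,US=1,PS=0
  L1 @0x24[5] → 0x27007  P=1,RW=1,US=1,PS=0
  L2 @0x27[17] → 0x2A007  P=1,RW=1,US=1,PS=0
  L3 @0x2A[27] → 0x2C007  P=1,RW=1,US=1,PS=0
  ⇒ phys 0x2CBF5  [4 reads]
#1 VA=0xE0243A119C8 (r,kernel):
  L0 @0x21[28] → 0x2F007  P=1,RW=1,US=1,PS=0
  L1 @0x2F[9] → 0x30007  P=1,RW=1,US=1,PS=0
  L2 @0x30[29] → 0x31007  P=1,RW=1,US=1,PS=0
  L3 @0x31[17] → 0x32007  P=1,RW=1,US=1,PS=0
  ⇒ phys 0x329C8  [4 reads]

Entries read for #1: 4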